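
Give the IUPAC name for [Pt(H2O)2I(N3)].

There is no counter-ion, so the complex is neutral overall.
Ligand charges: 2×aqua (neutral), 1×azido (-1 each), 1×iodo (-1 each); total -2. So Pt + (-2) = 0, giving Pt = +2.
Ligands are named alphabetically: aqua before azido before iodo.

diaquaazidoiodoplatinum(II)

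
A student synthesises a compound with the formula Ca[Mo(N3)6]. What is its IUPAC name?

The 1 calcium counter-ion carries a total charge of +2, so each complex ion is 2−.
Ligand charges: 6×azido (-1 each); total -6. So Mo + (-6) = 2−, giving Mo = +4.
The complex ion is anionic, so molybdenum takes the -ate form molybdate(IV).

calcium hexaazidomolybdate(IV)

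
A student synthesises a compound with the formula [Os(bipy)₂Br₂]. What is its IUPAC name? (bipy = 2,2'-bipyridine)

There is no counter-ion, so the complex is neutral overall.
Ligand charges: 2×bromo (-1 each), 2×2,2'-bipyridine (neutral); total -2. So Os + (-2) = 0, giving Os = +2.
Ligands are named alphabetically: bipyridine before bromo.

bis(2,2'-bipyridine)dibromoosmium(II)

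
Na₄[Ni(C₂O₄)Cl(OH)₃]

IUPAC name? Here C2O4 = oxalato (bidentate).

The 4 sodium counter-ions carry a total charge of +4, so each complex ion is 4−.
Ligand charges: 1×chloro (-1 each), 3×hydroxo (-1 each), 1×oxalato (-2 each); total -6. So Ni + (-6) = 4−, giving Ni = +2.
The complex ion is anionic, so nickel takes the -ate form nickelate(II).

sodium chlorotrihydroxooxalatonickelate(II)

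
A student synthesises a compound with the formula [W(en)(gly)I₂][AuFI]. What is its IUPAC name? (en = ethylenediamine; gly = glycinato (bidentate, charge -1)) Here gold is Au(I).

Both ions are complex: the cation is named first with the plain metal name, the anion second with the -ate form; each ion's ligands are alphabetised independently.
Au is given as +1; the anion's ligand charges sum to -2, so the complex anion is 1−.
A 1:1 salt means the cation carries the equal and opposite charge, 1+.
Cation: ligand charges sum to -3; for the ion to be 1+, W = +4.

(ethylenediamine)(glycinato)diiodotungsten(IV) fluoroiodoaurate(I)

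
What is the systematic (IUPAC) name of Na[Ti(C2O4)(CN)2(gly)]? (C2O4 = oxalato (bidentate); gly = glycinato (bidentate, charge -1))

The 1 sodium counter-ion carries a total charge of +1, so each complex ion is 1−.
Ligand charges: 1×oxalato (-2 each), 1×glycinato (-1 each), 2×cyano (-1 each); total -5. So Ti + (-5) = 1−, giving Ti = +4.
Ligands are named alphabetically: cyano before glycinato before oxalato.
The complex ion is anionic, so titanium takes the -ate form titanate(IV).

sodium dicyano(glycinato)oxalatotitanate(IV)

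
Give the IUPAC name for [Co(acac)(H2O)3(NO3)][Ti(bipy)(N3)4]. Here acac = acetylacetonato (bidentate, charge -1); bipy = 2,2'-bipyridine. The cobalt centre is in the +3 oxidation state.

Co is given as +3; the cation's ligand charges sum to -2, so the complex cation is 1+.
A 1:1 salt means the anion carries the equal and opposite charge, 1−.
Anion: ligand charges sum to -4; for the ion to be 1−, Ti = +3.

(acetylacetonato)triaquanitratocobalt(III) tetraazido(2,2'-bipyridine)titanate(III)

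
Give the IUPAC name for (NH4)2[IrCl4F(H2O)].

ammonium aquatetrachlorofluoroiridate(III)

The 2 ammonium counter-ions carry a total charge of +2, so each complex ion is 2−.
Ligand charges: 4×chloro (-1 each), 1×aqua (neutral), 1×fluoro (-1 each); total -5. So Ir + (-5) = 2−, giving Ir = +3.
The complex ion is anionic, so iridium takes the -ate form iridate(III).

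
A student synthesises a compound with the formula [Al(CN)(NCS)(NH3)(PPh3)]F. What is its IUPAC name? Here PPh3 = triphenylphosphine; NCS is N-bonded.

amminecyanoisothiocyanato(triphenylphosphine)aluminium(III) fluoride

The 1 fluoride counter-ion carries a total charge of -1, so each complex ion is 1+.
Ligand charges: 1×ammine (neutral), 1×cyano (-1 each), 1×triphenylphosphine (neutral), 1×isothiocyanato (-1 each); total -2. So Al + (-2) = 1+, giving Al = +3.
Ligands are named alphabetically: ammine before cyano before isothiocyanato before triphenylphosphine.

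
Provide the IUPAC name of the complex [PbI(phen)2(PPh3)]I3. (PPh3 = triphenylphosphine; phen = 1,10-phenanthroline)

The 3 iodide counter-ions carry a total charge of -3, so each complex ion is 3+.
Ligand charges: 1×triphenylphosphine (neutral), 2×1,10-phenanthroline (neutral), 1×iodo (-1 each); total -1. So Pb + (-1) = 3+, giving Pb = +4.
Ligands are named alphabetically: iodo before phenanthroline before triphenylphosphine.

iodobis(1,10-phenanthroline)(triphenylphosphine)lead(IV) iodide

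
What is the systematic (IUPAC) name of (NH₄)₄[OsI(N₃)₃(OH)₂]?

ammonium triazidodihydroxoiodoosmate(II)

The 4 ammonium counter-ions carry a total charge of +4, so each complex ion is 4−.
Ligand charges: 3×azido (-1 each), 2×hydroxo (-1 each), 1×iodo (-1 each); total -6. So Os + (-6) = 4−, giving Os = +2.
The complex ion is anionic, so osmium takes the -ate form osmate(II).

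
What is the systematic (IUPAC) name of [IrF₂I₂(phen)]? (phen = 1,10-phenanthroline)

There is no counter-ion, so the complex is neutral overall.
Ligand charges: 1×1,10-phenanthroline (neutral), 2×iodo (-1 each), 2×fluoro (-1 each); total -4. So Ir + (-4) = 0, giving Ir = +4.
Ligands are named alphabetically: fluoro before iodo before phenanthroline.

difluorodiiodo(1,10-phenanthroline)iridium(IV)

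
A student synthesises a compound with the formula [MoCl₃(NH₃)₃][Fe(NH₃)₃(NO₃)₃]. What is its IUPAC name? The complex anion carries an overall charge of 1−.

The complex anion is given as 1−; its ligand charges sum to -3, so Fe = +2.
A 1:1 salt means the cation carries the equal and opposite charge, 1+.
Cation: ligand charges sum to -3; for the ion to be 1+, Mo = +4.

triamminetrichloromolybdenum(IV) triamminetrinitratoferrate(II)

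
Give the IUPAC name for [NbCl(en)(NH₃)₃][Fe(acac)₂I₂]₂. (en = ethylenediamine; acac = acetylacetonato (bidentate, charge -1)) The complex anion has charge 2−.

triamminechloro(ethylenediamine)niobium(V) bis(acetylacetonato)diiodoferrate(II)

Both ions are complex: the cation is named first with the plain metal name, the anion second with the -ate form; each ion's ligands are alphabetised independently.
The complex anion is given as 2−; its ligand charges sum to -4, so Fe = +2.
With 2 anions per cation, the cation must be 2×2 = 4+.
Cation: ligand charges sum to -1; for the ion to be 4+, Nb = +5.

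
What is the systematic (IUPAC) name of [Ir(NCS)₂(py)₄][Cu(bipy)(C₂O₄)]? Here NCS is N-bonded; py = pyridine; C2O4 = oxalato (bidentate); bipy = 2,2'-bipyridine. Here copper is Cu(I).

diisothiocyanatotetrakis(pyridine)iridium(III) (2,2'-bipyridine)oxalatocuprate(I)

Cu is given as +1; the anion's ligand charges sum to -2, so the complex anion is 1−.
A 1:1 salt means the cation carries the equal and opposite charge, 1+.
Cation: ligand charges sum to -2; for the ion to be 1+, Ir = +3.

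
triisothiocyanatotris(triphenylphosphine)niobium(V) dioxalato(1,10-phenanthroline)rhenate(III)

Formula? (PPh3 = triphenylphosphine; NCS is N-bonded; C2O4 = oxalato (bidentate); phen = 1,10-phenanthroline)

Cation [Nb…]: ligand charges -3, Nb(V) ⇒ ion charge 2+.
Anion [Re…]: ligand charges -4, Re(III) ⇒ ion charge 1−.

[Nb(NCS)3(PPh3)3][Re(C2O4)2(phen)]2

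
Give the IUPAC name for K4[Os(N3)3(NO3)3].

potassium triazidotrinitratoosmate(II)

The 4 potassium counter-ions carry a total charge of +4, so each complex ion is 4−.
Ligand charges: 3×nitrato (-1 each), 3×azido (-1 each); total -6. So Os + (-6) = 4−, giving Os = +2.
Ligands are named alphabetically: azido before nitrato.
The complex ion is anionic, so osmium takes the -ate form osmate(II).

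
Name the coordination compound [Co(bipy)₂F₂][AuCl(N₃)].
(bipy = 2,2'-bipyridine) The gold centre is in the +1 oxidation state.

Both ions are complex: the cation is named first with the plain metal name, the anion second with the -ate form; each ion's ligands are alphabetised independently.
Au is given as +1; the anion's ligand charges sum to -2, so the complex anion is 1−.
A 1:1 salt means the cation carries the equal and opposite charge, 1+.
Cation: ligand charges sum to -2; for the ion to be 1+, Co = +3.

bis(2,2'-bipyridine)difluorocobalt(III) azidochloroaurate(I)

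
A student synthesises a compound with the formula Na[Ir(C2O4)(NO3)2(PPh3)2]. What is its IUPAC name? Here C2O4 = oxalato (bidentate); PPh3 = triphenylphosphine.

The 1 sodium counter-ion carries a total charge of +1, so each complex ion is 1−.
Ligand charges: 1×oxalato (-2 each), 2×nitrato (-1 each), 2×triphenylphosphine (neutral); total -4. So Ir + (-4) = 1−, giving Ir = +3.
The complex ion is anionic, so iridium takes the -ate form iridate(III).

sodium dinitratooxalatobis(triphenylphosphine)iridate(III)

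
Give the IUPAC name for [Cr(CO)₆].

There is no counter-ion, so the complex is neutral overall.
Ligand charges: 6×carbonyl (neutral); total 0. So Cr + (0) = 0, giving Cr = 0.

hexacarbonylchromium(0)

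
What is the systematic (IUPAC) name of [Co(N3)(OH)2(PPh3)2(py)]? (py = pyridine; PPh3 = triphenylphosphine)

There is no counter-ion, so the complex is neutral overall.
Ligand charges: 1×pyridine (neutral), 2×hydroxo (-1 each), 1×azido (-1 each), 2×triphenylphosphine (neutral); total -3. So Co + (-3) = 0, giving Co = +3.
Ligands are named alphabetically: azido before hydroxo before pyridine before triphenylphosphine.

azidodihydroxo(pyridine)bis(triphenylphosphine)cobalt(III)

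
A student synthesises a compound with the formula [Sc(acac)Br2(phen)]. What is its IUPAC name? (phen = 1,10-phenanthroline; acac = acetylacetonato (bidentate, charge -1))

There is no counter-ion, so the complex is neutral overall.
Ligand charges: 1×1,10-phenanthroline (neutral), 1×acetylacetonato (-1 each), 2×bromo (-1 each); total -3. So Sc + (-3) = 0, giving Sc = +3.
Ligands are named alphabetically: acetylacetonato before bromo before phenanthroline.

(acetylacetonato)dibromo(1,10-phenanthroline)scandium(III)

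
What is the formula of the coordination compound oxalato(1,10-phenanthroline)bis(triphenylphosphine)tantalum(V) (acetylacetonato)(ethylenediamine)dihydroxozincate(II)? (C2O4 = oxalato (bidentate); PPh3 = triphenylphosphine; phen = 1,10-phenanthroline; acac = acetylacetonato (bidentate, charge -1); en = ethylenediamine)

[Ta(C2O4)(phen)(PPh3)2][Zn(acac)(en)(OH)2]3

Cation [Ta…]: ligand charges -2, Ta(V) ⇒ ion charge 3+.
Anion [Zn…]: ligand charges -3, Zn(II) ⇒ ion charge 1−.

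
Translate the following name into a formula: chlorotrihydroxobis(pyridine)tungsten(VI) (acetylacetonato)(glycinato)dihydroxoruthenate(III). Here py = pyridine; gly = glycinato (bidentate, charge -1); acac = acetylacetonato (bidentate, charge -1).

Cation [W…]: ligand charges -4, W(VI) ⇒ ion charge 2+.
Anion [Ru…]: ligand charges -4, Ru(III) ⇒ ion charge 1−.
One 2+ cation requires 2 of the 1− anion.

[WCl(OH)3(py)2][Ru(acac)(gly)(OH)2]2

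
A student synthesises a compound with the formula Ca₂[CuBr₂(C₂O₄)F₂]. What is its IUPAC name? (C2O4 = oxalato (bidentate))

The 2 calcium counter-ions carry a total charge of +4, so each complex ion is 4−.
Ligand charges: 2×bromo (-1 each), 2×fluoro (-1 each), 1×oxalato (-2 each); total -6. So Cu + (-6) = 4−, giving Cu = +2.
The complex ion is anionic, so copper takes the -ate form cuprate(II).

calcium dibromodifluorooxalatocuprate(II)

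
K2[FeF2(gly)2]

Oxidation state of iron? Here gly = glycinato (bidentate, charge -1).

2 potassium outside the brackets (+1 each) → the complex ion is 2−.
Ligand charges: 2×F = -2; 2×gly = -2; sum -4.
Fe + (-4) = 2− ⇒ Fe is +2.

+2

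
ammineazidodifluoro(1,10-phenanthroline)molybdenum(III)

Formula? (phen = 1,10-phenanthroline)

Ligands: 2 fluoro (F, -1), 1 ammine (NH3, neutral), 1 1,10-phenanthroline (phen, neutral), 1 azido (N3, -1). Ligand charge sum = -3.
With Mo in oxidation state +3, the complex ion is [Mo...].

[MoF2(N3)(NH3)(phen)]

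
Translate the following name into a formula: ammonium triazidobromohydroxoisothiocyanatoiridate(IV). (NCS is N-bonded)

Ligands: 1 isothiocyanato (NCS, -1), 1 hydroxo (OH, -1), 3 azido (N3, -1), 1 bromo (Br, -1). Ligand charge sum = -6.
With Ir in oxidation state +4, the complex ion is [Ir...]^2−.
Charge balance with ammonium (+1) requires 1 complex ion per 2 ammonium.

(NH4)2[IrBr(N3)3(NCS)(OH)]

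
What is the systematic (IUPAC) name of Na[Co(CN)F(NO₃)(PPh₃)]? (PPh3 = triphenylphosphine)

sodium cyanofluoronitrato(triphenylphosphine)cobaltate(II)

The 1 sodium counter-ion carries a total charge of +1, so each complex ion is 1−.
Ligand charges: 1×cyano (-1 each), 1×fluoro (-1 each), 1×triphenylphosphine (neutral), 1×nitrato (-1 each); total -3. So Co + (-3) = 1−, giving Co = +2.
The complex ion is anionic, so cobalt takes the -ate form cobaltate(II).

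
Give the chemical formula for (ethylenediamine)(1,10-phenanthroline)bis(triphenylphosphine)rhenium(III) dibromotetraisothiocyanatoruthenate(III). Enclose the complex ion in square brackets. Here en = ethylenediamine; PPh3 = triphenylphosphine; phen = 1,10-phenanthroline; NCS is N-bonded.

Cation [Re…]: ligand charges 0, Re(III) ⇒ ion charge 3+.
Anion [Ru…]: ligand charges -6, Ru(III) ⇒ ion charge 3−.
One 3+ cation balances one 3− anion.

[Re(en)(phen)(PPh3)2][RuBr2(NCS)4]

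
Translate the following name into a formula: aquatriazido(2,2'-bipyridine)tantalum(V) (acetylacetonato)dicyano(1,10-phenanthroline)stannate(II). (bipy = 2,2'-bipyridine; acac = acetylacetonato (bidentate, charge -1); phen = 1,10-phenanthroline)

Cation [Ta…]: ligand charges -3, Ta(V) ⇒ ion charge 2+.
Anion [Sn…]: ligand charges -3, Sn(II) ⇒ ion charge 1−.

[Ta(bipy)(H2O)(N3)3][Sn(acac)(CN)2(phen)]2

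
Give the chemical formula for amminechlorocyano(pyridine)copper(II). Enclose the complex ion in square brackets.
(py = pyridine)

[CuCl(CN)(NH3)(py)]

Ligands: 1 pyridine (py, neutral), 1 cyano (CN, -1), 1 ammine (NH3, neutral), 1 chloro (Cl, -1). Ligand charge sum = -2.
With Cu in oxidation state +2, the complex ion is [Cu...].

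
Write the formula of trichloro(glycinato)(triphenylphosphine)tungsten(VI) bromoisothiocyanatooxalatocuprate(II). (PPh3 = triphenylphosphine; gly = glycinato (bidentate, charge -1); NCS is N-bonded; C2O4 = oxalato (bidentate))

Cation [W…]: ligand charges -4, W(VI) ⇒ ion charge 2+.
Anion [Cu…]: ligand charges -4, Cu(II) ⇒ ion charge 2−.
One 2+ cation balances one 2− anion.

[WCl3(gly)(PPh3)][CuBr(C2O4)(NCS)]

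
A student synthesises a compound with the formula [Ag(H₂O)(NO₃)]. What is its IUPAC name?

There is no counter-ion, so the complex is neutral overall.
Ligand charges: 1×nitrato (-1 each), 1×aqua (neutral); total -1. So Ag + (-1) = 0, giving Ag = +1.
Ligands are named alphabetically: aqua before nitrato.

aquanitratosilver(I)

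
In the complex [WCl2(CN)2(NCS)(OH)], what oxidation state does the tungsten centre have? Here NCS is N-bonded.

+6

No counter-ion: the bracketed complex is neutral.
Ligand charges: 2×CN = -2; 1×OH = -1; 1×NCS = -1; 2×Cl = -2; sum -6.
W + (-6) = 0 ⇒ W is +6.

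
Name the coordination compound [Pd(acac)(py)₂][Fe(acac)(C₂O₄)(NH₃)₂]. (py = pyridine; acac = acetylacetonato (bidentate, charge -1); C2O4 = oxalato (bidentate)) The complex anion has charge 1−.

Both ions are complex: the cation is named first with the plain metal name, the anion second with the -ate form; each ion's ligands are alphabetised independently.
The complex anion is given as 1−; its ligand charges sum to -3, so Fe = +2.
A 1:1 salt means the cation carries the equal and opposite charge, 1+.
Cation: ligand charges sum to -1; for the ion to be 1+, Pd = +2.

(acetylacetonato)bis(pyridine)palladium(II) (acetylacetonato)diammineoxalatoferrate(II)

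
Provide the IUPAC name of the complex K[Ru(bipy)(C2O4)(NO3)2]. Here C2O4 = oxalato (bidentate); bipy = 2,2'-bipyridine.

The 1 potassium counter-ion carries a total charge of +1, so each complex ion is 1−.
Ligand charges: 1×oxalato (-2 each), 1×2,2'-bipyridine (neutral), 2×nitrato (-1 each); total -4. So Ru + (-4) = 1−, giving Ru = +3.
Ligands are named alphabetically: bipyridine before nitrato before oxalato.
The complex ion is anionic, so ruthenium takes the -ate form ruthenate(III).

potassium (2,2'-bipyridine)dinitratooxalatoruthenate(III)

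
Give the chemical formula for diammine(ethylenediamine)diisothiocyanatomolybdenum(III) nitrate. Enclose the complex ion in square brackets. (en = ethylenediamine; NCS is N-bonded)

[Mo(en)(NCS)2(NH3)2]NO3

Ligands: 1 ethylenediamine (en, neutral), 2 ammine (NH3, neutral), 2 isothiocyanato (NCS, -1). Ligand charge sum = -2.
With Mo in oxidation state +3, the complex ion is [Mo...]^1+.
Charge balance with nitrate (-1) requires 1 complex ion per 1 nitrate.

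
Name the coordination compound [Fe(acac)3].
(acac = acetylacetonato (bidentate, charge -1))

tris(acetylacetonato)iron(III)

There is no counter-ion, so the complex is neutral overall.
Ligand charges: 3×acetylacetonato (-1 each); total -3. So Fe + (-3) = 0, giving Fe = +3.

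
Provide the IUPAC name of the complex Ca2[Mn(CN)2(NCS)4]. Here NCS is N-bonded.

calcium dicyanotetraisothiocyanatomanganate(II)

The 2 calcium counter-ions carry a total charge of +4, so each complex ion is 4−.
Ligand charges: 2×cyano (-1 each), 4×isothiocyanato (-1 each); total -6. So Mn + (-6) = 4−, giving Mn = +2.
The complex ion is anionic, so manganese takes the -ate form manganate(II).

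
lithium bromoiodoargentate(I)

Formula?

Li[AgBrI]

Ligands: 1 bromo (Br, -1), 1 iodo (I, -1). Ligand charge sum = -2.
Charge balance with lithium (+1) requires 1 complex ion per 1 lithium.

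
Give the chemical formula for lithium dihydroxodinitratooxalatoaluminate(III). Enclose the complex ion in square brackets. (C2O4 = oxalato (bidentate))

Li3[Al(C2O4)(NO3)2(OH)2]

Ligands: 1 oxalato (C2O4, -2), 2 hydroxo (OH, -1), 2 nitrato (NO3, -1). Ligand charge sum = -6.
With Al in oxidation state +3, the complex ion is [Al...]^3−.
Charge balance with lithium (+1) requires 1 complex ion per 3 lithium.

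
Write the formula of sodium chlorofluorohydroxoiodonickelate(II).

Na2[NiClFI(OH)]

Ligands: 1 iodo (I, -1), 1 fluoro (F, -1), 1 chloro (Cl, -1), 1 hydroxo (OH, -1). Ligand charge sum = -4.
With Ni in oxidation state +2, the complex ion is [Ni...]^2−.
Charge balance with sodium (+1) requires 1 complex ion per 2 sodium.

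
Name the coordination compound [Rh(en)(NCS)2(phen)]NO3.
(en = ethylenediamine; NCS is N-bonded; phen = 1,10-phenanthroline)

The 1 nitrate counter-ion carries a total charge of -1, so each complex ion is 1+.
Ligand charges: 1×ethylenediamine (neutral), 2×isothiocyanato (-1 each), 1×1,10-phenanthroline (neutral); total -2. So Rh + (-2) = 1+, giving Rh = +3.
Ligands are named alphabetically: ethylenediamine before isothiocyanato before phenanthroline.

(ethylenediamine)diisothiocyanato(1,10-phenanthroline)rhodium(III) nitrate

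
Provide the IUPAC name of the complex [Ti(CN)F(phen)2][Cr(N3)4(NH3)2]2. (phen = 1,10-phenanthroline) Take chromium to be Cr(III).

cyanofluorobis(1,10-phenanthroline)titanium(IV) diamminetetraazidochromate(III)

Cr is given as +3; the anion's ligand charges sum to -4, so the complex anion is 1−.
With 2 anions per cation, the cation must be 2×1 = 2+.
Cation: ligand charges sum to -2; for the ion to be 2+, Ti = +4.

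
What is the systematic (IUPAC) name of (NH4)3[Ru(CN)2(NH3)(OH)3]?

The 3 ammonium counter-ions carry a total charge of +3, so each complex ion is 3−.
Ligand charges: 1×ammine (neutral), 2×cyano (-1 each), 3×hydroxo (-1 each); total -5. So Ru + (-5) = 3−, giving Ru = +2.
Ligands are named alphabetically: ammine before cyano before hydroxo.
The complex ion is anionic, so ruthenium takes the -ate form ruthenate(II).

ammonium amminedicyanotrihydroxoruthenate(II)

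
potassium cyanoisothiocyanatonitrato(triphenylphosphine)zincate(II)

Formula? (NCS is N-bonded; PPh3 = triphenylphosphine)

Ligands: 1 isothiocyanato (NCS, -1), 1 triphenylphosphine (PPh3, neutral), 1 nitrato (NO3, -1), 1 cyano (CN, -1). Ligand charge sum = -3.
With Zn in oxidation state +2, the complex ion is [Zn...]^1−.
Charge balance with potassium (+1) requires 1 complex ion per 1 potassium.

K[Zn(CN)(NCS)(NO3)(PPh3)]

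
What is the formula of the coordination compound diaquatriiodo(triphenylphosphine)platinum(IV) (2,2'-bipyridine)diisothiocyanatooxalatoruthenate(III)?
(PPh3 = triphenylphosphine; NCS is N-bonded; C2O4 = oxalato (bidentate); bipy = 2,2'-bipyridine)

[Pt(H2O)2I3(PPh3)][Ru(bipy)(C2O4)(NCS)2]

Cation [Pt…]: ligand charges -3, Pt(IV) ⇒ ion charge 1+.
Anion [Ru…]: ligand charges -4, Ru(III) ⇒ ion charge 1−.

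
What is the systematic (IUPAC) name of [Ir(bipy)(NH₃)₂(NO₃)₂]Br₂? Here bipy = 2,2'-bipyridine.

The 2 bromide counter-ions carry a total charge of -2, so each complex ion is 2+.
Ligand charges: 2×ammine (neutral), 1×2,2'-bipyridine (neutral), 2×nitrato (-1 each); total -2. So Ir + (-2) = 2+, giving Ir = +4.
Ligands are named alphabetically: ammine before bipyridine before nitrato.

diammine(2,2'-bipyridine)dinitratoiridium(IV) bromide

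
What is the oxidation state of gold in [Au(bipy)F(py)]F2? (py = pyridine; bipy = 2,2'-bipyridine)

+3

2 fluoride outside the brackets (-1 each) → the complex ion is 2+.
Ligand charges: 1×F = -1; 1×py neutral; 1×bipy neutral; sum -1.
Au + (-1) = 2+ ⇒ Au is +3.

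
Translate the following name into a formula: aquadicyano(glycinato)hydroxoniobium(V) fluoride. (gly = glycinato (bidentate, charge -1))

[Nb(CN)2(gly)(H2O)(OH)]F

Ligands: 1 hydroxo (OH, -1), 1 aqua (H2O, neutral), 1 glycinato (gly, -1), 2 cyano (CN, -1). Ligand charge sum = -4.
With Nb in oxidation state +5, the complex ion is [Nb...]^1+.
Charge balance with fluoride (-1) requires 1 complex ion per 1 fluoride.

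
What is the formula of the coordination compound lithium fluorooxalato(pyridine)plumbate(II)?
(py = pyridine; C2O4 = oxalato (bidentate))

Ligands: 1 fluoro (F, -1), 1 pyridine (py, neutral), 1 oxalato (C2O4, -2). Ligand charge sum = -3.
Charge balance with lithium (+1) requires 1 complex ion per 1 lithium.

Li[Pb(C2O4)F(py)]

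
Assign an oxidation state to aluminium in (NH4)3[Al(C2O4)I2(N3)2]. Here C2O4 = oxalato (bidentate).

+3

3 ammonium outside the brackets (+1 each) → the complex ion is 3−.
Ligand charges: 2×N3 = -2; 1×C2O4 = -2; 2×I = -2; sum -6.
Al + (-6) = 3− ⇒ Al is +3.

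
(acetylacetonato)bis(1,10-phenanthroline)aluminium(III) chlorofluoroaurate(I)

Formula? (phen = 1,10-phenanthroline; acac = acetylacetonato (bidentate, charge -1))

Cation [Al…]: ligand charges -1, Al(III) ⇒ ion charge 2+.
Anion [Au…]: ligand charges -2, Au(I) ⇒ ion charge 1−.
One 2+ cation requires 2 of the 1− anion.

[Al(acac)(phen)2][AuClF]2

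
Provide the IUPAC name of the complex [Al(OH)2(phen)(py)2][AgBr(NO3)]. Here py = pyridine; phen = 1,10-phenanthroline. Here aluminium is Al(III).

dihydroxo(1,10-phenanthroline)bis(pyridine)aluminium(III) bromonitratoargentate(I)

Al is given as +3; the cation's ligand charges sum to -2, so the complex cation is 1+.
A 1:1 salt means the anion carries the equal and opposite charge, 1−.
Anion: ligand charges sum to -2; for the ion to be 1−, Ag = +1.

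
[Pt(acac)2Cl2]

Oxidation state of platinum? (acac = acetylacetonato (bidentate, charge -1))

No counter-ion: the bracketed complex is neutral.
Ligand charges: 2×Cl = -2; 2×acac = -2; sum -4.
Pt + (-4) = 0 ⇒ Pt is +4.

+4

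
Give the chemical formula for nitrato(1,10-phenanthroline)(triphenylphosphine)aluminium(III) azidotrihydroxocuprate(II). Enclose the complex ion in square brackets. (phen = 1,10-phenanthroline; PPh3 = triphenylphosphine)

Cation [Al…]: ligand charges -1, Al(III) ⇒ ion charge 2+.
Anion [Cu…]: ligand charges -4, Cu(II) ⇒ ion charge 2−.
One 2+ cation balances one 2− anion.

[Al(NO3)(phen)(PPh3)][Cu(N3)(OH)3]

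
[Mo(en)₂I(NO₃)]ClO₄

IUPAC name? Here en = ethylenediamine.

The 1 perchlorate counter-ion carries a total charge of -1, so each complex ion is 1+.
Ligand charges: 1×iodo (-1 each), 2×ethylenediamine (neutral), 1×nitrato (-1 each); total -2. So Mo + (-2) = 1+, giving Mo = +3.
Ligands are named alphabetically: ethylenediamine before iodo before nitrato.

bis(ethylenediamine)iodonitratomolybdenum(III) perchlorate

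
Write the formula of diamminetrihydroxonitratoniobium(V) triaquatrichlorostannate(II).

[Nb(NH3)2(NO3)(OH)3][SnCl3(H2O)3]

Cation [Nb…]: ligand charges -4, Nb(V) ⇒ ion charge 1+.
Anion [Sn…]: ligand charges -3, Sn(II) ⇒ ion charge 1−.
One 1+ cation balances one 1− anion.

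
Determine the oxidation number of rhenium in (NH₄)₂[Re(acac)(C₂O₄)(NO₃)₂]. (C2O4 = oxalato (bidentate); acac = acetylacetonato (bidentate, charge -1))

2 ammonium outside the brackets (+1 each) → the complex ion is 2−.
Ligand charges: 2×NO3 = -2; 1×C2O4 = -2; 1×acac = -1; sum -5.
Re + (-5) = 2− ⇒ Re is +3.

+3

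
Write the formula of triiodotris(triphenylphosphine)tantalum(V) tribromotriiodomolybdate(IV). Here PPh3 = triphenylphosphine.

Cation [Ta…]: ligand charges -3, Ta(V) ⇒ ion charge 2+.
Anion [Mo…]: ligand charges -6, Mo(IV) ⇒ ion charge 2−.
One 2+ cation balances one 2− anion.

[TaI3(PPh3)3][MoBr3I3]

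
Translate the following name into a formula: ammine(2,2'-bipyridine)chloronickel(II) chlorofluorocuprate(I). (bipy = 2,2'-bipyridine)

Cation [Ni…]: ligand charges -1, Ni(II) ⇒ ion charge 1+.
Anion [Cu…]: ligand charges -2, Cu(I) ⇒ ion charge 1−.

[Ni(bipy)Cl(NH3)][CuClF]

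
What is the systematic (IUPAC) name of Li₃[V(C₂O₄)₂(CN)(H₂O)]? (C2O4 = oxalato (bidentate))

The 3 lithium counter-ions carry a total charge of +3, so each complex ion is 3−.
Ligand charges: 1×cyano (-1 each), 2×oxalato (-2 each), 1×aqua (neutral); total -5. So V + (-5) = 3−, giving V = +2.
Ligands are named alphabetically: aqua before cyano before oxalato.
The complex ion is anionic, so vanadium takes the -ate form vanadate(II).

lithium aquacyanodioxalatovanadate(II)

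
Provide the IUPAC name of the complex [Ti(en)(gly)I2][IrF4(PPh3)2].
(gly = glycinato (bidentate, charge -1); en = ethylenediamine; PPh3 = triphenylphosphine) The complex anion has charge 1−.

The complex anion is given as 1−; its ligand charges sum to -4, so Ir = +3.
A 1:1 salt means the cation carries the equal and opposite charge, 1+.
Cation: ligand charges sum to -3; for the ion to be 1+, Ti = +4.

(ethylenediamine)(glycinato)diiodotitanium(IV) tetrafluorobis(triphenylphosphine)iridate(III)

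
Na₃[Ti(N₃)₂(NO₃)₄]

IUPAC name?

sodium diazidotetranitratotitanate(III)

The 3 sodium counter-ions carry a total charge of +3, so each complex ion is 3−.
Ligand charges: 4×nitrato (-1 each), 2×azido (-1 each); total -6. So Ti + (-6) = 3−, giving Ti = +3.
The complex ion is anionic, so titanium takes the -ate form titanate(III).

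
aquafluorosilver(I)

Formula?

[AgF(H2O)]

Ligands: 1 aqua (H2O, neutral), 1 fluoro (F, -1). Ligand charge sum = -1.
With Ag in oxidation state +1, the complex ion is [Ag...].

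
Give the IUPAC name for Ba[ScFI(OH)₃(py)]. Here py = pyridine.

The 1 barium counter-ion carries a total charge of +2, so each complex ion is 2−.
Ligand charges: 3×hydroxo (-1 each), 1×fluoro (-1 each), 1×iodo (-1 each), 1×pyridine (neutral); total -5. So Sc + (-5) = 2−, giving Sc = +3.
Ligands are named alphabetically: fluoro before hydroxo before iodo before pyridine.
The complex ion is anionic, so scandium takes the -ate form scandate(III).

barium fluorotrihydroxoiodo(pyridine)scandate(III)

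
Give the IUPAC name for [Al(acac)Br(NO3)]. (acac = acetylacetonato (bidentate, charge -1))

(acetylacetonato)bromonitratoaluminium(III)

There is no counter-ion, so the complex is neutral overall.
Ligand charges: 1×bromo (-1 each), 1×nitrato (-1 each), 1×acetylacetonato (-1 each); total -3. So Al + (-3) = 0, giving Al = +3.
Ligands are named alphabetically: acetylacetonato before bromo before nitrato.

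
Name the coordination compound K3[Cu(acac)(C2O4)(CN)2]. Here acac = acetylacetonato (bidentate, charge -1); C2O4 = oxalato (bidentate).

The 3 potassium counter-ions carry a total charge of +3, so each complex ion is 3−.
Ligand charges: 1×acetylacetonato (-1 each), 1×oxalato (-2 each), 2×cyano (-1 each); total -5. So Cu + (-5) = 3−, giving Cu = +2.
Ligands are named alphabetically: acetylacetonato before cyano before oxalato.
The complex ion is anionic, so copper takes the -ate form cuprate(II).

potassium (acetylacetonato)dicyanooxalatocuprate(II)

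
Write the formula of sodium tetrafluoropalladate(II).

Ligands: 4 fluoro (F, -1). Ligand charge sum = -4.
With Pd in oxidation state +2, the complex ion is [Pd...]^2−.
Charge balance with sodium (+1) requires 1 complex ion per 2 sodium.

Na2[PdF4]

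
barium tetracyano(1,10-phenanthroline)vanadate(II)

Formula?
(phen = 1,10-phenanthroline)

Ba[V(CN)4(phen)]

Ligands: 4 cyano (CN, -1), 1 1,10-phenanthroline (phen, neutral). Ligand charge sum = -4.
With V in oxidation state +2, the complex ion is [V...]^2−.
Charge balance with barium (+2) requires 1 complex ion per 1 barium.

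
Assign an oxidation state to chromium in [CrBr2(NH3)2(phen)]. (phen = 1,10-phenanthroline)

+2

No counter-ion: the bracketed complex is neutral.
Ligand charges: 2×Br = -2; 1×phen neutral; 2×NH3 neutral; sum -2.
Cr + (-2) = 0 ⇒ Cr is +2.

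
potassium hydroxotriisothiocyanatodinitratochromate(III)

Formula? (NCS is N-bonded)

Ligands: 3 isothiocyanato (NCS, -1), 1 hydroxo (OH, -1), 2 nitrato (NO3, -1). Ligand charge sum = -6.
Charge balance with potassium (+1) requires 1 complex ion per 3 potassium.

K3[Cr(NCS)3(NO3)2(OH)]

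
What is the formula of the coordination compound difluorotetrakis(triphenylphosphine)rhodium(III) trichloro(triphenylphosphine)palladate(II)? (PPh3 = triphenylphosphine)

Cation [Rh…]: ligand charges -2, Rh(III) ⇒ ion charge 1+.
Anion [Pd…]: ligand charges -3, Pd(II) ⇒ ion charge 1−.
One 1+ cation balances one 1− anion.

[RhF2(PPh3)4][PdCl3(PPh3)]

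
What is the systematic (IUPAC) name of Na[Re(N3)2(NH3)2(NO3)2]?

sodium diamminediazidodinitratorhenate(III)

The 1 sodium counter-ion carries a total charge of +1, so each complex ion is 1−.
Ligand charges: 2×ammine (neutral), 2×nitrato (-1 each), 2×azido (-1 each); total -4. So Re + (-4) = 1−, giving Re = +3.
Ligands are named alphabetically: ammine before azido before nitrato.
The complex ion is anionic, so rhenium takes the -ate form rhenate(III).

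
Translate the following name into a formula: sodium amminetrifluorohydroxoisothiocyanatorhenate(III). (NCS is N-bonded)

Na2[ReF3(NCS)(NH3)(OH)]

Ligands: 1 hydroxo (OH, -1), 1 isothiocyanato (NCS, -1), 3 fluoro (F, -1), 1 ammine (NH3, neutral). Ligand charge sum = -5.
With Re in oxidation state +3, the complex ion is [Re...]^2−.
Charge balance with sodium (+1) requires 1 complex ion per 2 sodium.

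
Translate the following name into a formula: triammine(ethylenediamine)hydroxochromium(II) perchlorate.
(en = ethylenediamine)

[Cr(en)(NH3)3(OH)]ClO4

Ligands: 3 ammine (NH3, neutral), 1 hydroxo (OH, -1), 1 ethylenediamine (en, neutral). Ligand charge sum = -1.
With Cr in oxidation state +2, the complex ion is [Cr...]^1+.
Charge balance with perchlorate (-1) requires 1 complex ion per 1 perchlorate.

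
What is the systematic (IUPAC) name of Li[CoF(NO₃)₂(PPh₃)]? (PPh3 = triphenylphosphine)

lithium fluorodinitrato(triphenylphosphine)cobaltate(II)

The 1 lithium counter-ion carries a total charge of +1, so each complex ion is 1−.
Ligand charges: 1×fluoro (-1 each), 2×nitrato (-1 each), 1×triphenylphosphine (neutral); total -3. So Co + (-3) = 1−, giving Co = +2.
Ligands are named alphabetically: fluoro before nitrato before triphenylphosphine.
The complex ion is anionic, so cobalt takes the -ate form cobaltate(II).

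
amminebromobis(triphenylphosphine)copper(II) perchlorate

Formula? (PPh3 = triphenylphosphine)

Ligands: 1 ammine (NH3, neutral), 2 triphenylphosphine (PPh3, neutral), 1 bromo (Br, -1). Ligand charge sum = -1.
With Cu in oxidation state +2, the complex ion is [Cu...]^1+.
Charge balance with perchlorate (-1) requires 1 complex ion per 1 perchlorate.

[CuBr(NH3)(PPh3)2]ClO4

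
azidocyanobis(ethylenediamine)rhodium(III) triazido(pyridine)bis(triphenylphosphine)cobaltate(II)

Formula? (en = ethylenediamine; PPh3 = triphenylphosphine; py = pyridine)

[Rh(CN)(en)2(N3)][Co(N3)3(PPh3)2(py)]

Cation [Rh…]: ligand charges -2, Rh(III) ⇒ ion charge 1+.
Anion [Co…]: ligand charges -3, Co(II) ⇒ ion charge 1−.
One 1+ cation balances one 1− anion.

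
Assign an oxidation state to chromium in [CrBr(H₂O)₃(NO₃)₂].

No counter-ion: the bracketed complex is neutral.
Ligand charges: 1×Br = -1; 2×NO3 = -2; 3×H2O neutral; sum -3.
Cr + (-3) = 0 ⇒ Cr is +3.

+3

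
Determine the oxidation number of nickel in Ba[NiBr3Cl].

+2

1 barium outside the brackets (+2 each) → the complex ion is 2−.
Ligand charges: 1×Cl = -1; 3×Br = -3; sum -4.
Ni + (-4) = 2− ⇒ Ni is +2.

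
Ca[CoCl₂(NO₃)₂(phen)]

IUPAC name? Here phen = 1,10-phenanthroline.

The 1 calcium counter-ion carries a total charge of +2, so each complex ion is 2−.
Ligand charges: 2×nitrato (-1 each), 2×chloro (-1 each), 1×1,10-phenanthroline (neutral); total -4. So Co + (-4) = 2−, giving Co = +2.
The complex ion is anionic, so cobalt takes the -ate form cobaltate(II).

calcium dichlorodinitrato(1,10-phenanthroline)cobaltate(II)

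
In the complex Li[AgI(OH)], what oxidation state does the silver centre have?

1 lithium outside the brackets (+1 each) → the complex ion is 1−.
Ligand charges: 1×I = -1; 1×OH = -1; sum -2.
Ag + (-2) = 1− ⇒ Ag is +1.

+1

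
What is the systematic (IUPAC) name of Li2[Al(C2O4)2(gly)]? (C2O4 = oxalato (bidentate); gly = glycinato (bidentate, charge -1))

The 2 lithium counter-ions carry a total charge of +2, so each complex ion is 2−.
Ligand charges: 2×oxalato (-2 each), 1×glycinato (-1 each); total -5. So Al + (-5) = 2−, giving Al = +3.
Ligands are named alphabetically: glycinato before oxalato.
The complex ion is anionic, so aluminium takes the -ate form aluminate(III).

lithium (glycinato)dioxalatoaluminate(III)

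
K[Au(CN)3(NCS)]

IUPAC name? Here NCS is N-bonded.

potassium tricyanoisothiocyanatoaurate(III)

The 1 potassium counter-ion carries a total charge of +1, so each complex ion is 1−.
Ligand charges: 1×isothiocyanato (-1 each), 3×cyano (-1 each); total -4. So Au + (-4) = 1−, giving Au = +3.
Ligands are named alphabetically: cyano before isothiocyanato.
The complex ion is anionic, so gold takes the -ate form aurate(III).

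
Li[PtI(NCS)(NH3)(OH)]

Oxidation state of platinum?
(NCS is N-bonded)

+2

1 lithium outside the brackets (+1 each) → the complex ion is 1−.
Ligand charges: 1×I = -1; 1×NCS = -1; 1×OH = -1; 1×NH3 neutral; sum -3.
Pt + (-3) = 1− ⇒ Pt is +2.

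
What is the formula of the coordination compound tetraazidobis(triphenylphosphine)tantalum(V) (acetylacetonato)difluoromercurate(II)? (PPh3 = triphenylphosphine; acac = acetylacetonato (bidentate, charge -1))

Cation [Ta…]: ligand charges -4, Ta(V) ⇒ ion charge 1+.
Anion [Hg…]: ligand charges -3, Hg(II) ⇒ ion charge 1−.
One 1+ cation balances one 1− anion.

[Ta(N3)4(PPh3)2][Hg(acac)F2]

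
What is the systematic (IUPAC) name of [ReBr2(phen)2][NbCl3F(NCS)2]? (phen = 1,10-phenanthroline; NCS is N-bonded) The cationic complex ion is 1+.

Both ions are complex: the cation is named first with the plain metal name, the anion second with the -ate form; each ion's ligands are alphabetised independently.
The complex cation is given as 1+; its ligand charges sum to -2, so Re = +3.
A 1:1 salt means the anion carries the equal and opposite charge, 1−.
Anion: ligand charges sum to -6; for the ion to be 1−, Nb = +5.

dibromobis(1,10-phenanthroline)rhenium(III) trichlorofluorodiisothiocyanatoniobate(V)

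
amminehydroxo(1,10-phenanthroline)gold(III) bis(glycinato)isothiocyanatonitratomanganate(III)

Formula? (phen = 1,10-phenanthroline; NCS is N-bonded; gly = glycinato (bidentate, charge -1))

[Au(NH3)(OH)(phen)][Mn(gly)2(NCS)(NO3)]2

Cation [Au…]: ligand charges -1, Au(III) ⇒ ion charge 2+.
Anion [Mn…]: ligand charges -4, Mn(III) ⇒ ion charge 1−.
One 2+ cation requires 2 of the 1− anion.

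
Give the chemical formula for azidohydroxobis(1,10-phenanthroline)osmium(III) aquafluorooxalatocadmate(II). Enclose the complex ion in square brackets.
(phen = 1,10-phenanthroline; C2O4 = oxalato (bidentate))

Cation [Os…]: ligand charges -2, Os(III) ⇒ ion charge 1+.
Anion [Cd…]: ligand charges -3, Cd(II) ⇒ ion charge 1−.
One 1+ cation balances one 1− anion.

[Os(N3)(OH)(phen)2][Cd(C2O4)F(H2O)]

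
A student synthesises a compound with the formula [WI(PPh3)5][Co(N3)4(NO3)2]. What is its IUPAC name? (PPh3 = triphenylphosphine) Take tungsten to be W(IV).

iodopentakis(triphenylphosphine)tungsten(IV) tetraazidodinitratocobaltate(III)

Both ions are complex: the cation is named first with the plain metal name, the anion second with the -ate form; each ion's ligands are alphabetised independently.
W is given as +4; the cation's ligand charges sum to -1, so the complex cation is 3+.
A 1:1 salt means the anion carries the equal and opposite charge, 3−.
Anion: ligand charges sum to -6; for the ion to be 3−, Co = +3.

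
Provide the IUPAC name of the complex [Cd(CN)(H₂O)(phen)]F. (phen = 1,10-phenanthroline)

The 1 fluoride counter-ion carries a total charge of -1, so each complex ion is 1+.
Ligand charges: 1×1,10-phenanthroline (neutral), 1×cyano (-1 each), 1×aqua (neutral); total -1. So Cd + (-1) = 1+, giving Cd = +2.
Ligands are named alphabetically: aqua before cyano before phenanthroline.

aquacyano(1,10-phenanthroline)cadmium(II) fluoride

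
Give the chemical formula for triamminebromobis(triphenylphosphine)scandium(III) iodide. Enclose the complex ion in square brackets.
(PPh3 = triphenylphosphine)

Ligands: 2 triphenylphosphine (PPh3, neutral), 3 ammine (NH3, neutral), 1 bromo (Br, -1). Ligand charge sum = -1.
With Sc in oxidation state +3, the complex ion is [Sc...]^2+.
Charge balance with iodide (-1) requires 1 complex ion per 2 iodide.

[ScBr(NH3)3(PPh3)2]I2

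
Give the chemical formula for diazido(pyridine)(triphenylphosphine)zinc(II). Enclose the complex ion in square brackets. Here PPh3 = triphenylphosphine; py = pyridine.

Ligands: 1 triphenylphosphine (PPh3, neutral), 1 pyridine (py, neutral), 2 azido (N3, -1). Ligand charge sum = -2.
With Zn in oxidation state +2, the complex ion is [Zn...].

[Zn(N3)2(PPh3)(py)]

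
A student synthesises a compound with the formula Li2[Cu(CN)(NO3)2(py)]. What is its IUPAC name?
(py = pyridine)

The 2 lithium counter-ions carry a total charge of +2, so each complex ion is 2−.
Ligand charges: 2×nitrato (-1 each), 1×cyano (-1 each), 1×pyridine (neutral); total -3. So Cu + (-3) = 2−, giving Cu = +1.
The complex ion is anionic, so copper takes the -ate form cuprate(I).

lithium cyanodinitrato(pyridine)cuprate(I)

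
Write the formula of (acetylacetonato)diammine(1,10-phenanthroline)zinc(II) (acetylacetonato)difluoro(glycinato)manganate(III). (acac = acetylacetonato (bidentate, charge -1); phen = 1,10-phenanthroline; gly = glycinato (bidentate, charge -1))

Cation [Zn…]: ligand charges -1, Zn(II) ⇒ ion charge 1+.
Anion [Mn…]: ligand charges -4, Mn(III) ⇒ ion charge 1−.
One 1+ cation balances one 1− anion.

[Zn(acac)(NH3)2(phen)][Mn(acac)F2(gly)]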